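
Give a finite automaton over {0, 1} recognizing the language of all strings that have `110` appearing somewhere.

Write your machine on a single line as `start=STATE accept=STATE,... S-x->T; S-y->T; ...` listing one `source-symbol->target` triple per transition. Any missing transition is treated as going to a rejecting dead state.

States q0..q2 record the length of the longest prefix of `110` that matches the current input suffix. Reaching q3 means `110` has been seen, and we stay there forever. Accept from q3.
A 4-state machine:
        0   1  
>  q0   q0  q1 
   q1   q0  q2 
   q2   q3  q2 
 * q3   q3  q3 
(> = start, * = accepting)

start=q0; accept=q3; q0-0->q0; q0-1->q1; q1-0->q0; q1-1->q2; q2-0->q3; q2-1->q2; q3-0->q3; q3-1->q3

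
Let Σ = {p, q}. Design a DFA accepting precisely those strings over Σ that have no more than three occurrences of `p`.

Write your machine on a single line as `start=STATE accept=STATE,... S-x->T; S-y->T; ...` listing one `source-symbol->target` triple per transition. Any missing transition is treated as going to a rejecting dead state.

start=A; accept=A,B,C,D; A-p->B; A-q->A; B-p->C; B-q->B; C-p->D; C-q->C; D-p->E; D-q->D; E-p->E; E-q->E

Count `p`s, saturating at 4: states A through D mean 0 through 3 `p`s seen; E means more than 3. Each `p` increments (capped at E); other symbols loop. Accept from {A, B, C, D}.
A 5-state machine:
       p  q 
>* A   B  A 
 * B   C  B 
 * C   D  C 
 * D   E  D 
   E   E  E 
(> = start, * = accepting)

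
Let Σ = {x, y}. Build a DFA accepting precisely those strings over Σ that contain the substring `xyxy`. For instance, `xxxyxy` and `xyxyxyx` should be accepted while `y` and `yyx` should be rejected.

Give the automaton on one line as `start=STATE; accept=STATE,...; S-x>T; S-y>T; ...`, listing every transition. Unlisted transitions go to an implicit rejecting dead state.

start=q0; accept=q4; q0-x>q1; q0-y>q0; q1-x>q1; q1-y>q2; q2-x>q3; q2-y>q0; q3-x>q1; q3-y>q4; q4-x>q4; q4-y>q4

Track how much of `xyxy` has been matched so far: state q0 is no progress, q4 is the absorbing accept state reached once `xyxy` has occurred. Intermediate states record partial matches; on a mismatch, fall back to the longest reusable overlap.
        x   y  
>  q0   q1  q0 
   q1   q1  q2 
   q2   q3  q0 
   q3   q1  q4 
 * q4   q4  q4 
(> = start, * = accepting)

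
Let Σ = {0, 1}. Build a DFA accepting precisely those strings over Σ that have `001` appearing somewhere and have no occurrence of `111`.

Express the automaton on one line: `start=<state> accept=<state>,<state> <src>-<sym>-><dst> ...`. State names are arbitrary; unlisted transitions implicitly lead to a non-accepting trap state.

start=A accept=F,H,I A-0->B A-1->C B-0->D B-1->C C-0->B C-1->E D-0->D D-1->F E-0->B E-1->G F-0->H F-1->I G-0->J G-1->G H-0->H H-1->F I-0->H I-1->K J-0->L J-1->G K-0->K K-1->K L-0->L L-1->K

Run two small machines in parallel and take their product. The first has 4 states tracking whether and how much of `001` has been seen; the second has 4 states tracking partial matches of the forbidden pattern `111`. A product state is a pair (one from each), accepting exactly when both do.
With 12 states:
       0  1 
>  A   B  C 
   B   D  C 
   C   B  E 
   D   D  F 
   E   B  G 
 * F   H  I 
   G   J  G 
 * H   H  F 
 * I   H  K 
   J   L  G 
   K   K  K 
   L   L  K 
(> = start, * = accepting)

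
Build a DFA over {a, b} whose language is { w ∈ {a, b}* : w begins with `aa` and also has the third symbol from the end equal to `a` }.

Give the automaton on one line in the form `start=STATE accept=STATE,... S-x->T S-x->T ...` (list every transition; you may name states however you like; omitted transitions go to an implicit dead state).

Build one automaton per condition and run them in lockstep. One (4 states) tracks whether the input so far still matches the prefix `aa`; the other (15 states) tracks the last 3 symbols read. Each combined state is a pair, one component from each; accept when both components accept.
          a    b  
>  q0     q1   q2 
   q1     q3   q4 
   q2     q5   q6 
   q3     q7   q8 
   q4     q9  q10 
   q5    q11  q12 
   q6    q13  q14 
 * q7     q7   q8 
 * q8    q15  q16 
   q9    q11  q12 
   q10   q13  q14 
   q11   q17  q18 
   q12    q9  q10 
   q13   q11  q12 
   q14   q13  q14 
 * q15   q19  q20 
 * q16   q21  q22 
   q17   q17  q18 
   q18    q9  q10 
   q19    q7   q8 
   q20   q15  q16 
   q21   q19  q20 
   q22   q21  q22 
(> = start, * = accepting)

start=q0 accept=q7,q8,q15,q16 q0-a->q1 q0-b->q2 q1-a->q3 q1-b->q4 q2-a->q5 q2-b->q6 q3-a->q7 q3-b->q8 q4-a->q9 q4-b->q10 q5-a->q11 q5-b->q12 q6-a->q13 q6-b->q14 q7-a->q7 q7-b->q8 q8-a->q15 q8-b->q16 q9-a->q11 q9-b->q12 q10-a->q13 q10-b->q14 q11-a->q17 q11-b->q18 q12-a->q9 q12-b->q10 q13-a->q11 q13-b->q12 q14-a->q13 q14-b->q14 q15-a->q19 q15-b->q20 q16-a->q21 q16-b->q22 q17-a->q17 q17-b->q18 q18-a->q9 q18-b->q10 q19-a->q7 q19-b->q8 q20-a->q15 q20-b->q16 q21-a->q19 q21-b->q20 q22-a->q21 q22-b->q22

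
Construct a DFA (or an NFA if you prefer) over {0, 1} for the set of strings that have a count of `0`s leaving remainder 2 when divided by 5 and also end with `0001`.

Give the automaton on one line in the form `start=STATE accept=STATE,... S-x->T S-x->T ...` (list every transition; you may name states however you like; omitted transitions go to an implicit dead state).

start=s0 accept=s8 s0-0->s1 s0-1->s0 s1-0->s2 s1-1->s1 s2-0->s3 s2-1->s2 s3-0->s4 s3-1->s3 s4-0->s5 s4-1->s4 s5-0->s6 s5-1->s0 s6-0->s7 s6-1->s1 s7-0->s3 s7-1->s8 s8-0->s3 s8-1->s2

Build one automaton per condition and run them in lockstep. One (5 states) tracks the count of `0`s modulo 5; the other (5 states) tracks how much of the suffix `0001` has currently been matched. Each combined state is a pair, one component from each; accept when both components accept. Equivalent product states are then merged.
9 states suffice.
        0   1  
>  s0   s1  s0 
   s1   s2  s1 
   s2   s3  s2 
   s3   s4  s3 
   s4   s5  s4 
   s5   s6  s0 
   s6   s7  s1 
   s7   s3  s8 
 * s8   s3  s2 
(> = start, * = accepting)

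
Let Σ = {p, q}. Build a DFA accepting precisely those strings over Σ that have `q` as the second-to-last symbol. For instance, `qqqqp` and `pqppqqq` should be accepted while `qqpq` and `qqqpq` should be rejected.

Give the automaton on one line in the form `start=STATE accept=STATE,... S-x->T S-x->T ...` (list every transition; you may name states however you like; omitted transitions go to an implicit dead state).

start=s0 accept=s5,s6 s0-p->s1 s0-q->s2 s1-p->s3 s1-q->s4 s2-p->s5 s2-q->s6 s3-p->s3 s3-q->s4 s4-p->s5 s4-q->s6 s5-p->s3 s5-q->s4 s6-p->s5 s6-q->s6

Because acceptance depends on a position counted from the end, the machine has to buffer the most recent 2 symbols. Make each state the string of the last up-to-2 symbols read; on input `x` shift the window left and append `x`. Accept when the buffered window has length 2 and begins with `q`.
7 states suffice.
        p   q  
>  s0   s1  s2 
   s1   s3  s4 
   s2   s5  s6 
   s3   s3  s4 
   s4   s5  s6 
 * s5   s3  s4 
 * s6   s5  s6 
(> = start, * = accepting)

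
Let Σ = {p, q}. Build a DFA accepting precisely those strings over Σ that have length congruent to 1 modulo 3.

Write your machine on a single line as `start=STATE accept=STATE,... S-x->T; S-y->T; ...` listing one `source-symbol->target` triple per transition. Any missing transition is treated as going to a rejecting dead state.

Only the length mod 3 matters, so use a 3-cycle: from any state, every input symbol moves to the next state, wrapping s2 back to s0. Mark s1 accepting.
With 3 states:
        p   q  
>  s0   s1  s1 
 * s1   s2  s2 
   s2   s0  s0 
(> = start, * = accepting)

start=s0; accept=s1; s0-p->s1; s0-q->s1; s1-p->s2; s1-q->s2; s2-p->s0; s2-q->s0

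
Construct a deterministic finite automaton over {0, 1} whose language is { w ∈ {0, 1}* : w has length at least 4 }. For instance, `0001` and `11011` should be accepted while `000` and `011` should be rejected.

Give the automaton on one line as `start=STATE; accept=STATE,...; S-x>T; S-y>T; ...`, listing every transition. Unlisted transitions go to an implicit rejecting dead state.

start=A; accept=E,F; A-0>B; A-1>B; B-0>C; B-1>C; C-0>D; C-1>D; D-0>E; D-1>E; E-0>F; E-1>F; F-0>F; F-1>F

We only need to distinguish lengths 0, 1, …, 4, and '>4'. Chain A → B → C → D → E → F on every symbol, with F looping. Accepting states: {E, F}.
A 6-state machine:
       0  1 
>  A   B  B 
   B   C  C 
   C   D  D 
   D   E  E 
 * E   F  F 
 * F   F  F 
(> = start, * = accepting)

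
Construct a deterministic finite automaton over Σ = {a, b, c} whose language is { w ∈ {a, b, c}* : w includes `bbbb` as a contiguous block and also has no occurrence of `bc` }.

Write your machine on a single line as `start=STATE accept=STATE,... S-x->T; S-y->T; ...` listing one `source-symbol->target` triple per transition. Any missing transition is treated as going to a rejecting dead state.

Build one automaton per condition and run them in lockstep. The first has 5 states tracking whether and how much of `bbbb` has been seen; the second has 3 states tracking partial matches of the forbidden pattern `bc`. A product state is a pair (one from each), accepting exactly when both do. After merging equivalent states the machine shrinks.
With 7 states:
        a   b   c  
>  q0   q0  q1  q0 
   q1   q0  q2  q3 
   q2   q0  q4  q3 
   q3   q3  q3  q3 
   q4   q0  q5  q3 
 * q5   q6  q5  q3 
 * q6   q6  q5  q6 
(> = start, * = accepting)

start=q0; accept=q5,q6; q0-a->q0; q0-b->q1; q0-c->q0; q1-a->q0; q1-b->q2; q1-c->q3; q2-a->q0; q2-b->q4; q2-c->q3; q3-a->q3; q3-b->q3; q3-c->q3; q4-a->q0; q4-b->q5; q4-c->q3; q5-a->q6; q5-b->q5; q5-c->q3; q6-a->q6; q6-b->q5; q6-c->q6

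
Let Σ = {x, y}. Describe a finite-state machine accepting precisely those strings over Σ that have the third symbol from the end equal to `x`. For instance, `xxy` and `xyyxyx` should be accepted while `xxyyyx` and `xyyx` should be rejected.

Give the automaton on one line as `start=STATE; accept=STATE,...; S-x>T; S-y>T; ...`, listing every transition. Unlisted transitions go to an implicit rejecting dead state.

A DFA must remember the last 3 symbols (since which symbol is third-to-last isn't known until the input ends). Use one state per possible window of the last ≤3 symbols; accept from those whose window starts with `x`.
With 15 states:
          x    y  
>  q0     q1   q2 
   q1     q3   q4 
   q2     q5   q6 
   q3     q7   q8 
   q4     q9  q10 
   q5    q11  q12 
   q6    q13  q14 
 * q7     q7   q8 
 * q8     q9  q10 
 * q9    q11  q12 
 * q10   q13  q14 
   q11    q7   q8 
   q12    q9  q10 
   q13   q11  q12 
   q14   q13  q14 
(> = start, * = accepting)

start=q0; accept=q7,q8,q9,q10; q0-x>q1; q0-y>q2; q1-x>q3; q1-y>q4; q2-x>q5; q2-y>q6; q3-x>q7; q3-y>q8; q4-x>q9; q4-y>q10; q5-x>q11; q5-y>q12; q6-x>q13; q6-y>q14; q7-x>q7; q7-y>q8; q8-x>q9; q8-y>q10; q9-x>q11; q9-y>q12; q10-x>q13; q10-y>q14; q11-x>q7; q11-y>q8; q12-x>q9; q12-y>q10; q13-x>q11; q13-y>q12; q14-x>q13; q14-y>q14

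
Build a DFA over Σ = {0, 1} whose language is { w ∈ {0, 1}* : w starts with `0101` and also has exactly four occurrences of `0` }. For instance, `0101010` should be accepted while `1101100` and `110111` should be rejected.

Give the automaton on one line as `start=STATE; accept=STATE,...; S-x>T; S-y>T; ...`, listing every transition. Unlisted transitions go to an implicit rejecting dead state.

Run two small machines in parallel and take their product. The first has 6 states tracking whether the input so far still matches the prefix `0101`; the second has 6 states tracking the count of `0`s, saturating at 5. A product state is a pair (one from each), accepting exactly when both do. Minimizing collapses redundant product states.
An 8-state machine:
        0   1  
>  q0   q1  q2 
   q1   q2  q3 
   q2   q2  q2 
   q3   q4  q2 
   q4   q2  q5 
   q5   q6  q5 
   q6   q7  q6 
 * q7   q2  q7 
(> = start, * = accepting)

start=q0; accept=q7; q0-0>q1; q0-1>q2; q1-0>q2; q1-1>q3; q2-0>q2; q2-1>q2; q3-0>q4; q3-1>q2; q4-0>q2; q4-1>q5; q5-0>q6; q5-1>q5; q6-0>q7; q6-1>q6; q7-0>q2; q7-1>q7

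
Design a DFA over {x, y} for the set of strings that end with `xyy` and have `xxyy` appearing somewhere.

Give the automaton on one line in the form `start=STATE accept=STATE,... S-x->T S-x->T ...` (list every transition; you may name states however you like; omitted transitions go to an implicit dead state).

start=S0 accept=S6 S0-x->S1 S0-y->S0 S1-x->S2 S1-y->S3 S2-x->S2 S2-y->S4 S3-x->S1 S3-y->S5 S4-x->S1 S4-y->S6 S5-x->S1 S5-y->S0 S6-x->S7 S6-y->S8 S7-x->S7 S7-y->S9 S8-x->S7 S8-y->S8 S9-x->S7 S9-y->S6

Build one automaton per condition and run them in lockstep. The first has 4 states tracking how much of the suffix `xyy` has currently been matched; the second has 5 states tracking whether and how much of `xxyy` has been seen. A product state is a pair (one from each), accepting exactly when both do.
A 10-state machine:
        x   y  
>  S0   S1  S0 
   S1   S2  S3 
   S2   S2  S4 
   S3   S1  S5 
   S4   S1  S6 
   S5   S1  S0 
 * S6   S7  S8 
   S7   S7  S9 
   S8   S7  S8 
   S9   S7  S6 
(> = start, * = accepting)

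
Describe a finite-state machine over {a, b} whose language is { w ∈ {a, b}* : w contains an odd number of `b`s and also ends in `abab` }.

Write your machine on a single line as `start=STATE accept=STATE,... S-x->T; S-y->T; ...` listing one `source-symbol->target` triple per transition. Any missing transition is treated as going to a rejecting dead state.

Build one automaton per condition and run them in lockstep. One (2 states) tracks the count of `b`s modulo 2; the other (5 states) tracks how much of the suffix `abab` has currently been matched. Each combined state is a pair, one component from each; accept when both components accept. Minimizing collapses redundant product states.
A 6-state machine:
        a   b  
>  q0   q0  q1 
   q1   q2  q0 
   q2   q2  q3 
   q3   q4  q1 
   q4   q0  q5 
 * q5   q2  q0 
(> = start, * = accepting)

start=q0; accept=q5; q0-a->q0; q0-b->q1; q1-a->q2; q1-b->q0; q2-a->q2; q2-b->q3; q3-a->q4; q3-b->q1; q4-a->q0; q4-b->q5; q5-a->q2; q5-b->q0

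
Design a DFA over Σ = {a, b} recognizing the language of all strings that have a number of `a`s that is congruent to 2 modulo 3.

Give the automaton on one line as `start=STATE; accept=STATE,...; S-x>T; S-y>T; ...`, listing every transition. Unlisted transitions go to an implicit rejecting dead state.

Keep the running count of `a`s modulo 3: each `a` advances along the cycle s0 → s1 → s2 → s0 while other symbols loop. Accept at s2.
With 3 states:
        a   b  
>  s0   s1  s0 
   s1   s2  s1 
 * s2   s0  s2 
(> = start, * = accepting)

start=s0; accept=s2; s0-a>s1; s0-b>s0; s1-a>s2; s1-b>s1; s2-a>s0; s2-b>s2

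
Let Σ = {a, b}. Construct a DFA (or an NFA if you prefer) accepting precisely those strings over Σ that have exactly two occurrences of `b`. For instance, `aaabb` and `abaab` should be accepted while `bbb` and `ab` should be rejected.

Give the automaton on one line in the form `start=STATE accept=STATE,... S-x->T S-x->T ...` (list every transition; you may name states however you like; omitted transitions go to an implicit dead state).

start=S0 accept=S2 S0-a->S0 S0-b->S1 S1-a->S1 S1-b->S2 S2-a->S2 S2-b->S3 S3-a->S3 S3-b->S3

Only the number of `b`s matters, and only up to 3. Make a chain S0 → S1 → S2 → S3 advanced by each `b` (with S3 absorbing); every other symbol self-loops. The accepting set is {S2}.
        a   b  
>  S0   S0  S1 
   S1   S1  S2 
 * S2   S2  S3 
   S3   S3  S3 
(> = start, * = accepting)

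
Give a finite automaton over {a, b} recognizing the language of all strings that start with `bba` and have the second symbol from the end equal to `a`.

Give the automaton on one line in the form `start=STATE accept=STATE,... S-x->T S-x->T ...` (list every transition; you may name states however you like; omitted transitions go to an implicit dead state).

start=q0 accept=q9,q10 q0-a->q1 q0-b->q2 q1-a->q3 q1-b->q4 q2-a->q5 q2-b->q6 q3-a->q3 q3-b->q4 q4-a->q5 q4-b->q7 q5-a->q3 q5-b->q4 q6-a->q8 q6-b->q7 q7-a->q5 q7-b->q7 q8-a->q9 q8-b->q10 q9-a->q9 q9-b->q10 q10-a->q8 q10-b->q11 q11-a->q8 q11-b->q11

Run two small machines in parallel and take their product. The first has 5 states tracking whether the input so far still matches the prefix `bba`; the second has 7 states tracking the last 2 symbols read. A product state is a pair (one from each), accepting exactly when both do.
12 states suffice.
          a    b  
>  q0     q1   q2 
   q1     q3   q4 
   q2     q5   q6 
   q3     q3   q4 
   q4     q5   q7 
   q5     q3   q4 
   q6     q8   q7 
   q7     q5   q7 
   q8     q9  q10 
 * q9     q9  q10 
 * q10    q8  q11 
   q11    q8  q11 
(> = start, * = accepting)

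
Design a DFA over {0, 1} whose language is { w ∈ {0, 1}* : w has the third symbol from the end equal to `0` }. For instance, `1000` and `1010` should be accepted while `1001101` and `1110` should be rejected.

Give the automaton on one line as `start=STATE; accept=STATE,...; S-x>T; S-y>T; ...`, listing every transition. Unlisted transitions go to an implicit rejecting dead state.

A DFA must remember the last 3 symbols (since which symbol is third-to-last isn't known until the input ends). Use one state per possible window of the last ≤3 symbols; accept from those whose window starts with `0`.
          0    1  
>  s0     s1   s2 
   s1     s3   s4 
   s2     s5   s6 
   s3     s7   s8 
   s4     s9  s10 
   s5    s11  s12 
   s6    s13  s14 
 * s7     s7   s8 
 * s8     s9  s10 
 * s9    s11  s12 
 * s10   s13  s14 
   s11    s7   s8 
   s12    s9  s10 
   s13   s11  s12 
   s14   s13  s14 
(> = start, * = accepting)

start=s0; accept=s7,s8,s9,s10; s0-0>s1; s0-1>s2; s1-0>s3; s1-1>s4; s2-0>s5; s2-1>s6; s3-0>s7; s3-1>s8; s4-0>s9; s4-1>s10; s5-0>s11; s5-1>s12; s6-0>s13; s6-1>s14; s7-0>s7; s7-1>s8; s8-0>s9; s8-1>s10; s9-0>s11; s9-1>s12; s10-0>s13; s10-1>s14; s11-0>s7; s11-1>s8; s12-0>s9; s12-1>s10; s13-0>s11; s13-1>s12; s14-0>s13; s14-1>s14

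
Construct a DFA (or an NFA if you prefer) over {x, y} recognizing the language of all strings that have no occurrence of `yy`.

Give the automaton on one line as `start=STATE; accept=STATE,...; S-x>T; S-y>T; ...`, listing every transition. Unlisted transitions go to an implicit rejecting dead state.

start=S0; accept=S0,S1; S0-x>S0; S0-y>S1; S1-x>S0; S1-y>S2; S2-x>S2; S2-y>S2

This is the complement of 'contains `yy`'. Use the same substring-matching states — S0 through S2 holding how much of `yy` has just been matched — but flip the accepting set: everything except the trap S2 accepts.
3 states suffice.
        x   y  
>* S0   S0  S1 
 * S1   S0  S2 
   S2   S2  S2 
(> = start, * = accepting)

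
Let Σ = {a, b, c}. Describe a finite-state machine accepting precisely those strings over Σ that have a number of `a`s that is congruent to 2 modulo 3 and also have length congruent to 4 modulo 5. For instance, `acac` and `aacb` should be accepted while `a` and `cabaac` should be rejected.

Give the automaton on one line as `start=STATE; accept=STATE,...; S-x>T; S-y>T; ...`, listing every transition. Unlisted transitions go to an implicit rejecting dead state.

Run two small machines in parallel and take their product. The first has 3 states tracking the count of `a`s modulo 3; the second has 5 states tracking the input length modulo 5. A product state is a pair (one from each), accepting exactly when both do.
          a    b    c  
>  q0     q1   q2   q2 
   q1     q3   q4   q4 
   q2     q4   q5   q5 
   q3     q6   q7   q7 
   q4     q7   q8   q8 
   q5     q8   q6   q6 
   q6     q9  q10  q10 
   q7    q10  q11  q11 
   q8    q11   q9   q9 
   q9    q12  q13  q13 
   q10   q13   q0   q0 
 * q11    q0  q12  q12 
   q12    q2  q14  q14 
   q13   q14   q1   q1 
   q14    q5   q3   q3 
(> = start, * = accepting)

start=q0; accept=q11; q0-a>q1; q0-b>q2; q0-c>q2; q1-a>q3; q1-b>q4; q1-c>q4; q2-a>q4; q2-b>q5; q2-c>q5; q3-a>q6; q3-b>q7; q3-c>q7; q4-a>q7; q4-b>q8; q4-c>q8; q5-a>q8; q5-b>q6; q5-c>q6; q6-a>q9; q6-b>q10; q6-c>q10; q7-a>q10; q7-b>q11; q7-c>q11; q8-a>q11; q8-b>q9; q8-c>q9; q9-a>q12; q9-b>q13; q9-c>q13; q10-a>q13; q10-b>q0; q10-c>q0; q11-a>q0; q11-b>q12; q11-c>q12; q12-a>q2; q12-b>q14; q12-c>q14; q13-a>q14; q13-b>q1; q13-c>q1; q14-a>q5; q14-b>q3; q14-c>q3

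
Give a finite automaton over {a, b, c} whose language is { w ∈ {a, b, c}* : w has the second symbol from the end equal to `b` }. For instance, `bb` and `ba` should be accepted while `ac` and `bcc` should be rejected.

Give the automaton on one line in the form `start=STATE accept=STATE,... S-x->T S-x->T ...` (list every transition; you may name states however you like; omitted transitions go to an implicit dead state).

start=q0 accept=q7,q8,q9 q0-a->q1 q0-b->q2 q0-c->q3 q1-a->q4 q1-b->q5 q1-c->q6 q2-a->q7 q2-b->q8 q2-c->q9 q3-a->q10 q3-b->q11 q3-c->q12 q4-a->q4 q4-b->q5 q4-c->q6 q5-a->q7 q5-b->q8 q5-c->q9 q6-a->q10 q6-b->q11 q6-c->q12 q7-a->q4 q7-b->q5 q7-c->q6 q8-a->q7 q8-b->q8 q8-c->q9 q9-a->q10 q9-b->q11 q9-c->q12 q10-a->q4 q10-b->q5 q10-c->q6 q11-a->q7 q11-b->q8 q11-c->q9 q12-a->q10 q12-b->q11 q12-c->q12

A DFA must remember the last 2 symbols (since which symbol is second-to-last isn't known until the input ends). Use one state per possible window of the last ≤2 symbols; accept from those whose window starts with `b`.
A 13-state machine:
          a    b    c  
>  q0     q1   q2   q3 
   q1     q4   q5   q6 
   q2     q7   q8   q9 
   q3    q10  q11  q12 
   q4     q4   q5   q6 
   q5     q7   q8   q9 
   q6    q10  q11  q12 
 * q7     q4   q5   q6 
 * q8     q7   q8   q9 
 * q9    q10  q11  q12 
   q10    q4   q5   q6 
   q11    q7   q8   q9 
   q12   q10  q11  q12 
(> = start, * = accepting)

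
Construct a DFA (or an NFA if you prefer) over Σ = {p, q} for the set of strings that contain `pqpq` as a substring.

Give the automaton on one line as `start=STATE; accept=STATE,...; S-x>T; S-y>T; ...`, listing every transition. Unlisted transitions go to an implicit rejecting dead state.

States A..D record the length of the longest prefix of `pqpq` that matches the current input suffix. Reaching E means `pqpq` has been seen, and we stay there forever. Accept from E.
A 5-state machine:
       p  q 
>  A   B  A 
   B   B  C 
   C   D  A 
   D   B  E 
 * E   E  E 
(> = start, * = accepting)

start=A; accept=E; A-p>B; A-q>A; B-p>B; B-q>C; C-p>D; C-q>A; D-p>B; D-q>E; E-p>E; E-q>E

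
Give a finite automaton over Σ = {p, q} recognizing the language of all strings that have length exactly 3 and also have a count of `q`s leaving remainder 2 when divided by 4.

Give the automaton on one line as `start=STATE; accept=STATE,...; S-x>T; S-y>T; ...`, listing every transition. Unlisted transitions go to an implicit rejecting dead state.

Run two small machines in parallel and take their product. One (5 states) tracks the input length, saturating at 4; the other (4 states) tracks the count of `q`s modulo 4. Each combined state is a pair, one component from each; accept when both components accept.
A 14-state machine:
          p    q  
>  s0     s1   s2 
   s1     s3   s4 
   s2     s4   s5 
   s3     s6   s7 
   s4     s7   s8 
   s5     s8   s9 
   s6    s10  s11 
   s7    s11  s12 
 * s8    s12  s13 
   s9    s13  s10 
   s10   s10  s11 
   s11   s11  s12 
   s12   s12  s13 
   s13   s13  s10 
(> = start, * = accepting)

start=s0; accept=s8; s0-p>s1; s0-q>s2; s1-p>s3; s1-q>s4; s2-p>s4; s2-q>s5; s3-p>s6; s3-q>s7; s4-p>s7; s4-q>s8; s5-p>s8; s5-q>s9; s6-p>s10; s6-q>s11; s7-p>s11; s7-q>s12; s8-p>s12; s8-q>s13; s9-p>s13; s9-q>s10; s10-p>s10; s10-q>s11; s11-p>s11; s11-q>s12; s12-p>s12; s12-q>s13; s13-p>s13; s13-q>s10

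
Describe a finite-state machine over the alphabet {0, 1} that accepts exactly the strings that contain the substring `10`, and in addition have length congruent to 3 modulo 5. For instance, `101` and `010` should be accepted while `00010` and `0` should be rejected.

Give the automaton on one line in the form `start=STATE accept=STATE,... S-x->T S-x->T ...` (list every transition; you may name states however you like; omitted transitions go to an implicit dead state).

start=q0 accept=q8 q0-0->q1 q0-1->q2 q1-0->q3 q1-1->q4 q2-0->q5 q2-1->q4 q3-0->q6 q3-1->q7 q4-0->q8 q4-1->q7 q5-0->q8 q5-1->q8 q6-0->q9 q6-1->q10 q7-0->q11 q7-1->q10 q8-0->q11 q8-1->q11 q9-0->q0 q9-1->q12 q10-0->q13 q10-1->q12 q11-0->q13 q11-1->q13 q12-0->q14 q12-1->q2 q13-0->q14 q13-1->q14 q14-0->q5 q14-1->q5

Handle the two conditions separately and then intersect. One (3 states) tracks whether and how much of `10` has been seen; the other (5 states) tracks the input length modulo 5. Each combined state is a pair, one component from each; accept when both components accept.
          0    1  
>  q0     q1   q2 
   q1     q3   q4 
   q2     q5   q4 
   q3     q6   q7 
   q4     q8   q7 
   q5     q8   q8 
   q6     q9  q10 
   q7    q11  q10 
 * q8    q11  q11 
   q9     q0  q12 
   q10   q13  q12 
   q11   q13  q13 
   q12   q14   q2 
   q13   q14  q14 
   q14    q5   q5 
(> = start, * = accepting)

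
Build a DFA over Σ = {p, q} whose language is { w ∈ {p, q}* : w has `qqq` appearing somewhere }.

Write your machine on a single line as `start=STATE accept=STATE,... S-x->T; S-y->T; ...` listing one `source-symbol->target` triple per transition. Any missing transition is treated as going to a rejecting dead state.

start=A; accept=D; A-p->A; A-q->B; B-p->A; B-q->C; C-p->A; C-q->D; D-p->D; D-q->D

States A..C record the length of the longest prefix of `qqq` that matches the current input suffix. Reaching D means `qqq` has been seen, and we stay there forever. Accept from D.
       p  q 
>  A   A  B 
   B   A  C 
   C   A  D 
 * D   D  D 
(> = start, * = accepting)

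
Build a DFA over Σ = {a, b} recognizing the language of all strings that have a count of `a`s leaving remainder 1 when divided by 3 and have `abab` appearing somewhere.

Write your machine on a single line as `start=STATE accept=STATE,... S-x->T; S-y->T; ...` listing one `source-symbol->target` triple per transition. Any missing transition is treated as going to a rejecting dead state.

start=q0; accept=q14; q0-a->q1; q0-b->q0; q1-a->q2; q1-b->q3; q2-a->q4; q2-b->q5; q3-a->q6; q3-b->q7; q4-a->q1; q4-b->q8; q5-a->q9; q5-b->q10; q6-a->q4; q6-b->q11; q7-a->q2; q7-b->q7; q8-a->q12; q8-b->q0; q9-a->q1; q9-b->q13; q10-a->q4; q10-b->q10; q11-a->q13; q11-b->q11; q12-a->q2; q12-b->q14; q13-a->q14; q13-b->q13; q14-a->q11; q14-b->q14

Run two small machines in parallel and take their product. One (3 states) tracks the count of `a`s modulo 3; the other (5 states) tracks whether and how much of `abab` has been seen. Each combined state is a pair, one component from each; accept when both components accept.
15 states suffice.
          a    b  
>  q0     q1   q0 
   q1     q2   q3 
   q2     q4   q5 
   q3     q6   q7 
   q4     q1   q8 
   q5     q9  q10 
   q6     q4  q11 
   q7     q2   q7 
   q8    q12   q0 
   q9     q1  q13 
   q10    q4  q10 
   q11   q13  q11 
   q12    q2  q14 
   q13   q14  q13 
 * q14   q11  q14 
(> = start, * = accepting)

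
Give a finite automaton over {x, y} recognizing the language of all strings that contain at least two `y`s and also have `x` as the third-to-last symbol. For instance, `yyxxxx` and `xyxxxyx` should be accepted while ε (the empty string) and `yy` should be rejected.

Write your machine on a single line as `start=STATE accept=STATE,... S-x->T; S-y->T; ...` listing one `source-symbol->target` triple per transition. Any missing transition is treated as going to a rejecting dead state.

Run two small machines in parallel and take their product. One (4 states) tracks the count of `y`s, saturating at 3; the other (15 states) tracks the last 3 symbols read. Each combined state is a pair, one component from each; accept when both components accept. Equivalent product states are then merged.
       x  y 
>  A   B  C 
   B   B  D 
   C   E  F 
   D   E  G 
   E   H  I 
   F   J  F 
 * G   J  F 
   H   H  K 
   I   L  G 
   J   M  I 
 * K   L  G 
 * L   M  I 
   M   N  K 
 * N   N  K 
(> = start, * = accepting)

start=A; accept=G,K,L,N; A-x->B; A-y->C; B-x->B; B-y->D; C-x->E; C-y->F; D-x->E; D-y->G; E-x->H; E-y->I; F-x->J; F-y->F; G-x->J; G-y->F; H-x->H; H-y->K; I-x->L; I-y->G; J-x->M; J-y->I; K-x->L; K-y->G; L-x->M; L-y->I; M-x->N; M-y->K; N-x->N; N-y->K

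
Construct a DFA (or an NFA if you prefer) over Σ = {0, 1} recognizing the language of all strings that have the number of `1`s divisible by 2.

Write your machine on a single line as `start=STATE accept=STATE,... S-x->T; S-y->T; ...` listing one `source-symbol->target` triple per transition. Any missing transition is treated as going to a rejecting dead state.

start=s0; accept=s0; s0-0->s0; s0-1->s1; s1-0->s1; s1-1->s0

Keep the running count of `1`s modulo 2: each `1` advances along the cycle s0 → s1 → s0 while other symbols loop. Accept at s0.
2 states suffice.
        0   1  
>* s0   s0  s1 
   s1   s1  s0 
(> = start, * = accepting)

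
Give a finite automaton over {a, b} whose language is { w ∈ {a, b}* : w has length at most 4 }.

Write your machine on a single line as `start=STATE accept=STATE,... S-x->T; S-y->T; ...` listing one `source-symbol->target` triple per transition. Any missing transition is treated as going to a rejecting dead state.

start=s0; accept=s0,s1,s2,s3,s4; s0-a->s1; s0-b->s1; s1-a->s2; s1-b->s2; s2-a->s3; s2-b->s3; s3-a->s4; s3-b->s4; s4-a->s5; s4-b->s5; s5-a->s5; s5-b->s5

Count input length up to 5: every symbol moves from s0 toward s5, which means 'more than 4' and absorbs. Accept from {s0, s1, s2, s3, s4}.
        a   b  
>* s0   s1  s1 
 * s1   s2  s2 
 * s2   s3  s3 
 * s3   s4  s4 
 * s4   s5  s5 
   s5   s5  s5 
(> = start, * = accepting)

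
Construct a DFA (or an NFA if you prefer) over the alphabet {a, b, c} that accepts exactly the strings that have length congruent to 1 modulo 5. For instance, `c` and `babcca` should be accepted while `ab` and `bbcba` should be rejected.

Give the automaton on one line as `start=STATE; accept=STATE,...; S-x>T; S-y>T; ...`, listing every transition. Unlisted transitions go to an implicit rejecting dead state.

start=q0; accept=q1; q0-a>q1; q0-b>q1; q0-c>q1; q1-a>q2; q1-b>q2; q1-c>q2; q2-a>q3; q2-b>q3; q2-c>q3; q3-a>q4; q3-b>q4; q3-c>q4; q4-a>q0; q4-b>q0; q4-c>q0

Only the length mod 5 matters, so use a 5-cycle: from any state, every input symbol moves to the next state, wrapping q4 back to q0. Mark q1 accepting.
With 5 states:
        a   b   c  
>  q0   q1  q1  q1 
 * q1   q2  q2  q2 
   q2   q3  q3  q3 
   q3   q4  q4  q4 
   q4   q0  q0  q0 
(> = start, * = accepting)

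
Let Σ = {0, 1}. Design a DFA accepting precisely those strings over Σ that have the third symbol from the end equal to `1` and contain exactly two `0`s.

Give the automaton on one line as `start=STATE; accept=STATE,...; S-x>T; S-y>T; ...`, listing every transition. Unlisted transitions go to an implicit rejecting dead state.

Run two small machines in parallel and take their product. The first has 15 states tracking the last 3 symbols read; the second has 4 states tracking the count of `0`s, saturating at 3. A product state is a pair (one from each), accepting exactly when both do. Minimizing collapses redundant product states.
          0    1  
>  s0     s1   s2 
   s1     s3   s4 
   s2     s5   s2 
   s3     s6   s7 
   s4     s8   s9 
   s5    s10   s4 
   s6     s6   s6 
   s7     s6  s11 
   s8     s6  s12 
   s9    s13   s9 
 * s10    s6   s7 
   s11    s6  s14 
 * s12    s6  s11 
 * s13    s6  s12 
 * s14    s6  s14 
(> = start, * = accepting)

start=s0; accept=s10,s12,s13,s14; s0-0>s1; s0-1>s2; s1-0>s3; s1-1>s4; s2-0>s5; s2-1>s2; s3-0>s6; s3-1>s7; s4-0>s8; s4-1>s9; s5-0>s10; s5-1>s4; s6-0>s6; s6-1>s6; s7-0>s6; s7-1>s11; s8-0>s6; s8-1>s12; s9-0>s13; s9-1>s9; s10-0>s6; s10-1>s7; s11-0>s6; s11-1>s14; s12-0>s6; s12-1>s11; s13-0>s6; s13-1>s12; s14-0>s6; s14-1>s14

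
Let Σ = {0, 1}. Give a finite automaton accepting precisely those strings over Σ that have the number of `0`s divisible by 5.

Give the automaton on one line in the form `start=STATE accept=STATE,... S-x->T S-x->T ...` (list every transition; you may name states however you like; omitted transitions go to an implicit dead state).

start=q0 accept=q0 q0-0->q1 q0-1->q0 q1-0->q2 q1-1->q1 q2-0->q3 q2-1->q2 q3-0->q4 q3-1->q3 q4-0->q0 q4-1->q4

Keep the running count of `0`s modulo 5: each `0` advances along the cycle q0 → q1 → q2 → q3 → q4 → q0 while other symbols loop. Accept at q0.
5 states suffice.
        0   1  
>* q0   q1  q0 
   q1   q2  q1 
   q2   q3  q2 
   q3   q4  q3 
   q4   q0  q4 
(> = start, * = accepting)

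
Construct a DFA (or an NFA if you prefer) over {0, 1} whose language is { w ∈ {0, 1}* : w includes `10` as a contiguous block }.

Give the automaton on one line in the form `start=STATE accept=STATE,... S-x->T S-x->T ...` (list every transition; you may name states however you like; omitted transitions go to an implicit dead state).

Track how much of `10` has been matched so far: state q0 is no progress, q2 is the absorbing accept state reached once `10` has occurred. Intermediate states record partial matches; on a mismatch, fall back to the longest reusable overlap.
With 3 states:
        0   1  
>  q0   q0  q1 
   q1   q2  q1 
 * q2   q2  q2 
(> = start, * = accepting)

start=q0 accept=q2 q0-0->q0 q0-1->q1 q1-0->q2 q1-1->q1 q2-0->q2 q2-1->q2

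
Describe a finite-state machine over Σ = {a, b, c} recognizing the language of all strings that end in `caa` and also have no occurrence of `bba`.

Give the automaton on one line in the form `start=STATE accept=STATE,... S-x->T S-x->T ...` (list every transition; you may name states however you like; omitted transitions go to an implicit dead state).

Run two small machines in parallel and take their product. The first has 4 states tracking how much of the suffix `caa` has currently been matched; the second has 4 states tracking partial matches of the forbidden pattern `bba`. A product state is a pair (one from each), accepting exactly when both do. After merging equivalent states the machine shrinks.
7 states suffice.
        a   b   c  
>  q0   q0  q1  q2 
   q1   q0  q3  q2 
   q2   q4  q1  q2 
   q3   q5  q3  q2 
   q4   q6  q1  q2 
   q5   q5  q5  q5 
 * q6   q0  q1  q2 
(> = start, * = accepting)

start=q0 accept=q6 q0-a->q0 q0-b->q1 q0-c->q2 q1-a->q0 q1-b->q3 q1-c->q2 q2-a->q4 q2-b->q1 q2-c->q2 q3-a->q5 q3-b->q3 q3-c->q2 q4-a->q6 q4-b->q1 q4-c->q2 q5-a->q5 q5-b->q5 q5-c->q5 q6-a->q0 q6-b->q1 q6-c->q2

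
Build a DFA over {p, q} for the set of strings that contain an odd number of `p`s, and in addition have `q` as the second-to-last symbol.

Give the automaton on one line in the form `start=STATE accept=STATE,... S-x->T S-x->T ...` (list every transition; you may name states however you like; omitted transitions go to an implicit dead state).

Handle the two conditions separately and then intersect. The first has 2 states tracking the count of `p`s modulo 2; the second has 7 states tracking the last 2 symbols read. A product state is a pair (one from each), accepting exactly when both do.
An 11-state machine:
       p  q 
>  A   B  C 
   B   D  E 
   C   F  G 
   D   H  I 
   E   J  K 
 * F   D  E 
   G   F  G 
   H   D  E 
   I   F  G 
   J   H  I 
 * K   J  K 
(> = start, * = accepting)

start=A accept=F,K A-p->B A-q->C B-p->D B-q->E C-p->F C-q->G D-p->H D-q->I E-p->J E-q->K F-p->D F-q->E G-p->F G-q->G H-p->D H-q->E I-p->F I-q->G J-p->H J-q->I K-p->J K-q->K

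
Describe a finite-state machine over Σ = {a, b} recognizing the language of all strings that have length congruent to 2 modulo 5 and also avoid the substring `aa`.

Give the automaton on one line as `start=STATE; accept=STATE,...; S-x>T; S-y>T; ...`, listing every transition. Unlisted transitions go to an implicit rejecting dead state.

Run two small machines in parallel and take their product. One (5 states) tracks the input length modulo 5; the other (3 states) tracks partial matches of the forbidden pattern `aa`. Each combined state is a pair, one component from each; accept when both components accept. Equivalent product states are then merged.
With 11 states:
          a    b  
>  q0     q1   q2 
   q1     q3   q4 
   q2     q5   q4 
   q3     q3   q3 
 * q4     q6   q7 
 * q5     q3   q7 
   q6     q3   q8 
   q7     q9   q8 
   q8    q10   q0 
   q9     q3   q0 
   q10    q3   q2 
(> = start, * = accepting)

start=q0; accept=q4,q5; q0-a>q1; q0-b>q2; q1-a>q3; q1-b>q4; q2-a>q5; q2-b>q4; q3-a>q3; q3-b>q3; q4-a>q6; q4-b>q7; q5-a>q3; q5-b>q7; q6-a>q3; q6-b>q8; q7-a>q9; q7-b>q8; q8-a>q10; q8-b>q0; q9-a>q3; q9-b>q0; q10-a>q3; q10-b>q2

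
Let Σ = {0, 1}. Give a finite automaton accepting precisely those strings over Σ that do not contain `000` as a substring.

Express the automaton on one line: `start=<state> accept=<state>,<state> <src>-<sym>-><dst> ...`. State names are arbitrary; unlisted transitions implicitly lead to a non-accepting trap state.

start=A accept=A,B,C A-0->B A-1->A B-0->C B-1->A C-0->D C-1->A D-0->D D-1->D

Track partial matches of the forbidden pattern `000`. State D is a dead state reached once `000` has occurred; every other state accepts. A means no part of `000` is currently matched.
       0  1 
>* A   B  A 
 * B   C  A 
 * C   D  A 
   D   D  D 
(> = start, * = accepting)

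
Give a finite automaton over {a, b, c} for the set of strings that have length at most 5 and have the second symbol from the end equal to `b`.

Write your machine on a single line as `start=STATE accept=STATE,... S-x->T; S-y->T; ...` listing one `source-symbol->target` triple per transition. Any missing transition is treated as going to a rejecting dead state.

Run two small machines in parallel and take their product. The first has 7 states tracking the input length, saturating at 6; the second has 13 states tracking the last 2 symbols read. A product state is a pair (one from each), accepting exactly when both do. Equivalent product states are then merged.
15 states suffice.
          a    b    c  
>  q0     q1   q2   q1 
   q1     q3   q4   q3 
   q2     q5   q6   q5 
   q3     q7   q8   q7 
   q4     q9  q10   q9 
 * q5     q7   q8   q7 
 * q6     q9  q10   q9 
   q7    q11  q12  q11 
   q8    q13  q14  q13 
 * q9    q11  q12  q11 
 * q10   q13  q14  q13 
   q11   q11  q11  q11 
   q12   q13  q13  q13 
 * q13   q11  q11  q11 
 * q14   q13  q13  q13 
(> = start, * = accepting)

start=q0; accept=q5,q6,q9,q10,q13,q14; q0-a->q1; q0-b->q2; q0-c->q1; q1-a->q3; q1-b->q4; q1-c->q3; q2-a->q5; q2-b->q6; q2-c->q5; q3-a->q7; q3-b->q8; q3-c->q7; q4-a->q9; q4-b->q10; q4-c->q9; q5-a->q7; q5-b->q8; q5-c->q7; q6-a->q9; q6-b->q10; q6-c->q9; q7-a->q11; q7-b->q12; q7-c->q11; q8-a->q13; q8-b->q14; q8-c->q13; q9-a->q11; q9-b->q12; q9-c->q11; q10-a->q13; q10-b->q14; q10-c->q13; q11-a->q11; q11-b->q11; q11-c->q11; q12-a->q13; q12-b->q13; q12-c->q13; q13-a->q11; q13-b->q11; q13-c->q11; q14-a->q13; q14-b->q13; q14-c->q13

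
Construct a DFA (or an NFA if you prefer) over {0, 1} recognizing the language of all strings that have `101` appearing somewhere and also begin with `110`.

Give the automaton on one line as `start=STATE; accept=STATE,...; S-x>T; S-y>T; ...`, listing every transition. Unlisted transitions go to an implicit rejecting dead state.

Run two small machines in parallel and take their product. One (4 states) tracks whether and how much of `101` has been seen; the other (5 states) tracks whether the input so far still matches the prefix `110`. Each combined state is a pair, one component from each; accept when both components accept. After merging equivalent states the machine shrinks.
An 8-state machine:
        0   1  
>  S0   S1  S2 
   S1   S1  S1 
   S2   S1  S3 
   S3   S4  S1 
   S4   S5  S6 
   S5   S5  S7 
 * S6   S6  S6 
   S7   S4  S7 
(> = start, * = accepting)

start=S0; accept=S6; S0-0>S1; S0-1>S2; S1-0>S1; S1-1>S1; S2-0>S1; S2-1>S3; S3-0>S4; S3-1>S1; S4-0>S5; S4-1>S6; S5-0>S5; S5-1>S7; S6-0>S6; S6-1>S6; S7-0>S4; S7-1>S7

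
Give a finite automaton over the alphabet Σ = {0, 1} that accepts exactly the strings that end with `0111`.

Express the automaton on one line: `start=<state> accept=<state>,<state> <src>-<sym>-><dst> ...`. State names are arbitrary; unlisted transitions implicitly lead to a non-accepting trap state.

start=S0 accept=S4 S0-0->S1 S0-1->S0 S1-0->S1 S1-1->S2 S2-0->S1 S2-1->S3 S3-0->S1 S3-1->S4 S4-0->S1 S4-1->S0

Remember how much of `0111` the current input suffix matches. State S0 means no match yet; S1 means the last symbol is `0`; S2 means the last 2 symbols are `01`; S3 means the last 3 symbols are `011`; S4 means the last 4 symbols are `0111`. Only S4 accepts. On a mismatch, fall back to the longest proper suffix that is still a prefix of `0111`.
With 5 states:
        0   1  
>  S0   S1  S0 
   S1   S1  S2 
   S2   S1  S3 
   S3   S1  S4 
 * S4   S1  S0 
(> = start, * = accepting)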